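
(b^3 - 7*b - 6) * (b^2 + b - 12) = b^5 + b^4 - 19*b^3 - 13*b^2 + 78*b + 72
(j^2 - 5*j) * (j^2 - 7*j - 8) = j^4 - 12*j^3 + 27*j^2 + 40*j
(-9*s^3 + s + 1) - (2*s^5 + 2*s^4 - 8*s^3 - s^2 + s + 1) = -2*s^5 - 2*s^4 - s^3 + s^2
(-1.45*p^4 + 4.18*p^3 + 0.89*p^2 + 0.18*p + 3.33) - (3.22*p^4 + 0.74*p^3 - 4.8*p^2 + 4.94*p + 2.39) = -4.67*p^4 + 3.44*p^3 + 5.69*p^2 - 4.76*p + 0.94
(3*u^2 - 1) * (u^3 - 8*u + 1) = 3*u^5 - 25*u^3 + 3*u^2 + 8*u - 1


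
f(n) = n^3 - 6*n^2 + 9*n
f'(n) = 3*n^2 - 12*n + 9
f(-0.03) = -0.28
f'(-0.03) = 9.36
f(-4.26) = -224.53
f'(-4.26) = 114.56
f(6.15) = 61.02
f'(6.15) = 48.67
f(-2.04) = -51.82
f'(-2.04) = 45.96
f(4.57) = 11.26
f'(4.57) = 16.81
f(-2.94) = -103.73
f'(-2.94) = 70.21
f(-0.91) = -13.91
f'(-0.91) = 22.40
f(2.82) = 0.09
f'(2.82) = -0.98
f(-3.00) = -108.00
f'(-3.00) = 72.00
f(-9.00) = -1296.00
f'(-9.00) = 360.00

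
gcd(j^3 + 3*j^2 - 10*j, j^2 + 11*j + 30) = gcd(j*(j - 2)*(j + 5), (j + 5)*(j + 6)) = j + 5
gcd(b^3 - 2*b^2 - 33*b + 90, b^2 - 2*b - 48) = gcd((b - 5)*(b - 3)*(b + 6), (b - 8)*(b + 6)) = b + 6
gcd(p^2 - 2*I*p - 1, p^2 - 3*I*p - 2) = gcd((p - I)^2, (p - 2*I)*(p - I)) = p - I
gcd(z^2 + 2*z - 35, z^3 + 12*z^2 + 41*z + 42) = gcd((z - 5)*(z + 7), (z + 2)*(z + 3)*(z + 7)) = z + 7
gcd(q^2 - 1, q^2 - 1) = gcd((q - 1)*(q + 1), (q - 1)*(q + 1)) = q^2 - 1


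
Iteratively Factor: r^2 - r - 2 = (r + 1)*(r - 2)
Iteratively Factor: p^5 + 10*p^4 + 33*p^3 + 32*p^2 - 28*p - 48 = (p + 3)*(p^4 + 7*p^3 + 12*p^2 - 4*p - 16) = (p + 2)*(p + 3)*(p^3 + 5*p^2 + 2*p - 8) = (p + 2)*(p + 3)*(p + 4)*(p^2 + p - 2) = (p - 1)*(p + 2)*(p + 3)*(p + 4)*(p + 2)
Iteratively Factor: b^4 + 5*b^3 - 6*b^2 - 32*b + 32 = (b + 4)*(b^3 + b^2 - 10*b + 8) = (b - 1)*(b + 4)*(b^2 + 2*b - 8) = (b - 1)*(b + 4)^2*(b - 2)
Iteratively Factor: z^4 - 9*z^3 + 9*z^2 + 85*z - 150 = (z - 5)*(z^3 - 4*z^2 - 11*z + 30) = (z - 5)^2*(z^2 + z - 6) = (z - 5)^2*(z - 2)*(z + 3)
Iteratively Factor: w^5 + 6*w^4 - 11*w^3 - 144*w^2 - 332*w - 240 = (w + 2)*(w^4 + 4*w^3 - 19*w^2 - 106*w - 120) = (w + 2)^2*(w^3 + 2*w^2 - 23*w - 60) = (w + 2)^2*(w + 4)*(w^2 - 2*w - 15) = (w - 5)*(w + 2)^2*(w + 4)*(w + 3)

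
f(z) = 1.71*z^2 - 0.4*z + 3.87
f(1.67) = 7.97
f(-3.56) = 26.97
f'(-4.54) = -15.93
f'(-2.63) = -9.39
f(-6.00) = 67.83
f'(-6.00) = -20.92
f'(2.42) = 7.88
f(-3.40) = 25.00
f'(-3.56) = -12.58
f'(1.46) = 4.59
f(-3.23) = 23.00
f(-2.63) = 16.75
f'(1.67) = 5.31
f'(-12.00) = -41.44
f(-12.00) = 254.91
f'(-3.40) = -12.03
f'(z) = 3.42*z - 0.4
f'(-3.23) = -11.45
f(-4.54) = 40.93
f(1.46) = 6.93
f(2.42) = 12.92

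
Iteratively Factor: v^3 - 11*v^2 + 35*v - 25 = (v - 5)*(v^2 - 6*v + 5) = (v - 5)^2*(v - 1)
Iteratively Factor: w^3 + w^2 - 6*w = (w + 3)*(w^2 - 2*w) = (w - 2)*(w + 3)*(w)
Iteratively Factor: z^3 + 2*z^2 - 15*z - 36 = (z + 3)*(z^2 - z - 12) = (z - 4)*(z + 3)*(z + 3)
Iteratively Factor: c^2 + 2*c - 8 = (c - 2)*(c + 4)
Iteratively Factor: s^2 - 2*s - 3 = (s + 1)*(s - 3)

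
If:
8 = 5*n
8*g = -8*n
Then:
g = -8/5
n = 8/5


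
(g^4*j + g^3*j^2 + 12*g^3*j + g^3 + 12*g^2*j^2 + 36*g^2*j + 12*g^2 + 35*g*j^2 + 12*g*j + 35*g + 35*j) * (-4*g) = -4*g^5*j - 4*g^4*j^2 - 48*g^4*j - 4*g^4 - 48*g^3*j^2 - 144*g^3*j - 48*g^3 - 140*g^2*j^2 - 48*g^2*j - 140*g^2 - 140*g*j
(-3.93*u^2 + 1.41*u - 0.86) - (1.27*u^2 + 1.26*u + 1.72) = -5.2*u^2 + 0.15*u - 2.58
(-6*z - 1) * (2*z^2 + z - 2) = -12*z^3 - 8*z^2 + 11*z + 2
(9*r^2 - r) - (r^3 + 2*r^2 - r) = -r^3 + 7*r^2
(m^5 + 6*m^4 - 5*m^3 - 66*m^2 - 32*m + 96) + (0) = m^5 + 6*m^4 - 5*m^3 - 66*m^2 - 32*m + 96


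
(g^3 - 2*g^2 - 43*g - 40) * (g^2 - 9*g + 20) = g^5 - 11*g^4 - 5*g^3 + 307*g^2 - 500*g - 800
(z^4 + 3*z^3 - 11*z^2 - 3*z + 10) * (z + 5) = z^5 + 8*z^4 + 4*z^3 - 58*z^2 - 5*z + 50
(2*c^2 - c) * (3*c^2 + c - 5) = 6*c^4 - c^3 - 11*c^2 + 5*c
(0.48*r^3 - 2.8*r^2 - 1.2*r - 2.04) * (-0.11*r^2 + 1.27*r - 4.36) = -0.0528*r^5 + 0.9176*r^4 - 5.5168*r^3 + 10.9084*r^2 + 2.6412*r + 8.8944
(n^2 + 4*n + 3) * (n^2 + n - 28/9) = n^4 + 5*n^3 + 35*n^2/9 - 85*n/9 - 28/3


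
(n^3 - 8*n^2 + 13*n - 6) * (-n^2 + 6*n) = -n^5 + 14*n^4 - 61*n^3 + 84*n^2 - 36*n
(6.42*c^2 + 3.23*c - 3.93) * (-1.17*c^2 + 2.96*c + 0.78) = -7.5114*c^4 + 15.2241*c^3 + 19.1665*c^2 - 9.1134*c - 3.0654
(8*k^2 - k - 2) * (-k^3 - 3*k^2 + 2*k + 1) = -8*k^5 - 23*k^4 + 21*k^3 + 12*k^2 - 5*k - 2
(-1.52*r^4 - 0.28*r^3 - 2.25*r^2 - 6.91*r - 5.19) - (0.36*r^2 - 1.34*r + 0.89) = -1.52*r^4 - 0.28*r^3 - 2.61*r^2 - 5.57*r - 6.08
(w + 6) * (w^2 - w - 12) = w^3 + 5*w^2 - 18*w - 72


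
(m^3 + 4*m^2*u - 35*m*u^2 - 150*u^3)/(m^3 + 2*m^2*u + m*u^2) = (m^3 + 4*m^2*u - 35*m*u^2 - 150*u^3)/(m*(m^2 + 2*m*u + u^2))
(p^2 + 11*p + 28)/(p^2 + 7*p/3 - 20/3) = 3*(p + 7)/(3*p - 5)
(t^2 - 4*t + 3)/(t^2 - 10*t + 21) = (t - 1)/(t - 7)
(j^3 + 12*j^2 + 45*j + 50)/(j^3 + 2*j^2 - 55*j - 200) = (j + 2)/(j - 8)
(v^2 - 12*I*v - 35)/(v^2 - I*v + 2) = (v^2 - 12*I*v - 35)/(v^2 - I*v + 2)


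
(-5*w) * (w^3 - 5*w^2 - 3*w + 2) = -5*w^4 + 25*w^3 + 15*w^2 - 10*w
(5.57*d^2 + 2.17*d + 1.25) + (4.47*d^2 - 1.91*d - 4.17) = 10.04*d^2 + 0.26*d - 2.92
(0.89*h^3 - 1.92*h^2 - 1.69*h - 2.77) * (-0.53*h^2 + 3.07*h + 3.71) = -0.4717*h^5 + 3.7499*h^4 - 1.6968*h^3 - 10.8434*h^2 - 14.7738*h - 10.2767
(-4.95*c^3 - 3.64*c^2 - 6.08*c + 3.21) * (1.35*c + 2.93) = -6.6825*c^4 - 19.4175*c^3 - 18.8732*c^2 - 13.4809*c + 9.4053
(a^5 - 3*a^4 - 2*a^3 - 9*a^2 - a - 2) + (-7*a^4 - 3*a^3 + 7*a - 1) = a^5 - 10*a^4 - 5*a^3 - 9*a^2 + 6*a - 3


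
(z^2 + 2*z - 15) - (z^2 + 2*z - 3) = -12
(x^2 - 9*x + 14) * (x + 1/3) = x^3 - 26*x^2/3 + 11*x + 14/3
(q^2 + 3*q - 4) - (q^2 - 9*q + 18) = 12*q - 22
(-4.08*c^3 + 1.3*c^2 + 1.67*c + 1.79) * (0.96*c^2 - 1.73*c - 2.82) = -3.9168*c^5 + 8.3064*c^4 + 10.8598*c^3 - 4.8367*c^2 - 7.8061*c - 5.0478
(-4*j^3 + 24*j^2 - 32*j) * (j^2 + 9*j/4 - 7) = -4*j^5 + 15*j^4 + 50*j^3 - 240*j^2 + 224*j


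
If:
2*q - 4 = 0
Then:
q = 2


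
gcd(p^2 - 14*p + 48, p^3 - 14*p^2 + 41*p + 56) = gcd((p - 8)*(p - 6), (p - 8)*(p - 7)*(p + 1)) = p - 8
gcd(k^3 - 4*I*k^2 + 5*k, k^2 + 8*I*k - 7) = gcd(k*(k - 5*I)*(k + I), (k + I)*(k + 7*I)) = k + I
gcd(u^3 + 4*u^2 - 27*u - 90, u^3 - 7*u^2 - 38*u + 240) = u^2 + u - 30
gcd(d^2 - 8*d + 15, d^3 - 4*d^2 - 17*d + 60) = d^2 - 8*d + 15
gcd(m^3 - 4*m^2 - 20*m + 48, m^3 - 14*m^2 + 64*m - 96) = m - 6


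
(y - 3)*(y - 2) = y^2 - 5*y + 6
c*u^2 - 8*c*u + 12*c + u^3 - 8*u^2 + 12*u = (c + u)*(u - 6)*(u - 2)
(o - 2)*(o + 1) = o^2 - o - 2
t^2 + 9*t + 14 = (t + 2)*(t + 7)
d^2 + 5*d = d*(d + 5)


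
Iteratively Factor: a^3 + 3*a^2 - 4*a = (a)*(a^2 + 3*a - 4) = a*(a + 4)*(a - 1)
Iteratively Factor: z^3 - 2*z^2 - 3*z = (z)*(z^2 - 2*z - 3) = z*(z + 1)*(z - 3)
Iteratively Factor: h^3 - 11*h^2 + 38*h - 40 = (h - 2)*(h^2 - 9*h + 20) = (h - 5)*(h - 2)*(h - 4)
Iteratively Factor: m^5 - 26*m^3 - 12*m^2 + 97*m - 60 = (m + 4)*(m^4 - 4*m^3 - 10*m^2 + 28*m - 15) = (m + 3)*(m + 4)*(m^3 - 7*m^2 + 11*m - 5) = (m - 5)*(m + 3)*(m + 4)*(m^2 - 2*m + 1) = (m - 5)*(m - 1)*(m + 3)*(m + 4)*(m - 1)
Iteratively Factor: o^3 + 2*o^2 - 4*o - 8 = (o + 2)*(o^2 - 4) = (o - 2)*(o + 2)*(o + 2)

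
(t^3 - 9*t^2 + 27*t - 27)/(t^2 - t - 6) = (t^2 - 6*t + 9)/(t + 2)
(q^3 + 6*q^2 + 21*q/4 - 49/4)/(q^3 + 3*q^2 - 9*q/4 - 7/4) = (2*q + 7)/(2*q + 1)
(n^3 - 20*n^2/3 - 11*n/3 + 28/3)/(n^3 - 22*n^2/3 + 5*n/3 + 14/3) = (3*n + 4)/(3*n + 2)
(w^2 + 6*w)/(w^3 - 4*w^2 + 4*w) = (w + 6)/(w^2 - 4*w + 4)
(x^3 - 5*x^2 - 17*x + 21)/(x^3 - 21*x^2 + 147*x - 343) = (x^2 + 2*x - 3)/(x^2 - 14*x + 49)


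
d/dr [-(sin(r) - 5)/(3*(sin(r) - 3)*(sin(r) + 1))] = (sin(r)^2 - 10*sin(r) + 13)*cos(r)/(3*(sin(r) - 3)^2*(sin(r) + 1)^2)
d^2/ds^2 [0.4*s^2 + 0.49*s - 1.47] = 0.800000000000000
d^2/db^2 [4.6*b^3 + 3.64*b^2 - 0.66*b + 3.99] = 27.6*b + 7.28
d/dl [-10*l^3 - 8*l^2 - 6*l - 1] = -30*l^2 - 16*l - 6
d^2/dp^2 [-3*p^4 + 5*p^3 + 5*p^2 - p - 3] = -36*p^2 + 30*p + 10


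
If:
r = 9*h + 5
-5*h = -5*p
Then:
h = r/9 - 5/9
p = r/9 - 5/9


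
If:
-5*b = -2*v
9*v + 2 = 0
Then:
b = -4/45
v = -2/9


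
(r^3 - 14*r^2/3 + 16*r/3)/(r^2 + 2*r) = (3*r^2 - 14*r + 16)/(3*(r + 2))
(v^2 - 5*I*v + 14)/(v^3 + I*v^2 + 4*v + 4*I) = (v - 7*I)/(v^2 - I*v + 2)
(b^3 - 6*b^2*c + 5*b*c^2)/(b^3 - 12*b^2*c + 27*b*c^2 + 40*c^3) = b*(b - c)/(b^2 - 7*b*c - 8*c^2)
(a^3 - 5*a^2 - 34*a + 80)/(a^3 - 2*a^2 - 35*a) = (a^2 - 10*a + 16)/(a*(a - 7))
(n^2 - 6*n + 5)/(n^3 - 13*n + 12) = (n - 5)/(n^2 + n - 12)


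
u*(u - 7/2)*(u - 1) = u^3 - 9*u^2/2 + 7*u/2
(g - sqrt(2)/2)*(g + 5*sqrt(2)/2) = g^2 + 2*sqrt(2)*g - 5/2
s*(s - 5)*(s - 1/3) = s^3 - 16*s^2/3 + 5*s/3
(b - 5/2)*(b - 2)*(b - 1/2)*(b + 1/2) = b^4 - 9*b^3/2 + 19*b^2/4 + 9*b/8 - 5/4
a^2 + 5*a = a*(a + 5)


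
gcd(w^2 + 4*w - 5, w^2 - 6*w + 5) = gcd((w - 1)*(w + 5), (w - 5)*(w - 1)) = w - 1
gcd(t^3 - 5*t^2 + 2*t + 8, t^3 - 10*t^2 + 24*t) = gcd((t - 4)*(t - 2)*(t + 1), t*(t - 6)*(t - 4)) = t - 4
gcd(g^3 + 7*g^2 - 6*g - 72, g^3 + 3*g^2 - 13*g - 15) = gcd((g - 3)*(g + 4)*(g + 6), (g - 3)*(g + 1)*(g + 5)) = g - 3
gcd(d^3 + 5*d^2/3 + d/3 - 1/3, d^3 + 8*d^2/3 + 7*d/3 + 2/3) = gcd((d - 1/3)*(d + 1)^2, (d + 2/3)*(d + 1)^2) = d^2 + 2*d + 1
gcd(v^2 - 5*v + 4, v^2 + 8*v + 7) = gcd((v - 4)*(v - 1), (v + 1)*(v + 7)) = 1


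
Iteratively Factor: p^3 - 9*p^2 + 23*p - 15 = (p - 3)*(p^2 - 6*p + 5) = (p - 3)*(p - 1)*(p - 5)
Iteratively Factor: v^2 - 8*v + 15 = (v - 3)*(v - 5)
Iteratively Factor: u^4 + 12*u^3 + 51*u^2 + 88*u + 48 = (u + 1)*(u^3 + 11*u^2 + 40*u + 48) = (u + 1)*(u + 4)*(u^2 + 7*u + 12) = (u + 1)*(u + 4)^2*(u + 3)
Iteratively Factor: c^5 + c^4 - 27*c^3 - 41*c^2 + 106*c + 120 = (c - 2)*(c^4 + 3*c^3 - 21*c^2 - 83*c - 60) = (c - 5)*(c - 2)*(c^3 + 8*c^2 + 19*c + 12) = (c - 5)*(c - 2)*(c + 3)*(c^2 + 5*c + 4) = (c - 5)*(c - 2)*(c + 1)*(c + 3)*(c + 4)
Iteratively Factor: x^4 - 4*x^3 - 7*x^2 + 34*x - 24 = (x + 3)*(x^3 - 7*x^2 + 14*x - 8) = (x - 4)*(x + 3)*(x^2 - 3*x + 2) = (x - 4)*(x - 2)*(x + 3)*(x - 1)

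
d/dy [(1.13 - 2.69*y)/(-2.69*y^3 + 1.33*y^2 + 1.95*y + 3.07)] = (-14.4722*y^3 + 12.6968*y^2 - 3.0058*y - 10.4618)/(7.2361*y^6 - 7.1554*y^5 - 8.7221*y^4 - 11.3296*y^3 + 11.9687*y^2 + 11.973*y + 9.4249)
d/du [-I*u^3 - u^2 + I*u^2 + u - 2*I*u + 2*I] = -3*I*u^2 - 2*u*(1 - I) + 1 - 2*I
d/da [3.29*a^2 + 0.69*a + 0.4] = 6.58*a + 0.69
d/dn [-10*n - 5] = -10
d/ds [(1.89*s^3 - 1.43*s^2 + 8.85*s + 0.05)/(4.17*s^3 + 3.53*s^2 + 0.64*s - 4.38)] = (12.6348*s^4 - 71.3898*s^3 - 57.6158*s^2 + 12.1738*s - 38.795)/(17.3889*s^6 + 29.4402*s^5 + 17.7985*s^4 - 32.0108*s^3 - 30.5132*s^2 - 5.6064*s + 19.1844)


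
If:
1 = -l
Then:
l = -1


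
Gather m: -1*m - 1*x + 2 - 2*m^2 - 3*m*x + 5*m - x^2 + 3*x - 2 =-2*m^2 + m*(4 - 3*x) - x^2 + 2*x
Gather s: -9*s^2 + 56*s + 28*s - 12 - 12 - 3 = -9*s^2 + 84*s - 27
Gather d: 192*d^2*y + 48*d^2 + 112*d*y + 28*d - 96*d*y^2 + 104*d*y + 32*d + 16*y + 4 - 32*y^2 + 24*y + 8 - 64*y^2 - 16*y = d^2*(192*y + 48) + d*(-96*y^2 + 216*y + 60) - 96*y^2 + 24*y + 12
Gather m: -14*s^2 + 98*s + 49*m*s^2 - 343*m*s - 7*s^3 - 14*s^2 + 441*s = m*(49*s^2 - 343*s) - 7*s^3 - 28*s^2 + 539*s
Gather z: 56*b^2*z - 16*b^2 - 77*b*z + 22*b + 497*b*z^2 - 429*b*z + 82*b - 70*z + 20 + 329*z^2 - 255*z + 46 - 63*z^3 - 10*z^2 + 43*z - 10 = -16*b^2 + 104*b - 63*z^3 + z^2*(497*b + 319) + z*(56*b^2 - 506*b - 282) + 56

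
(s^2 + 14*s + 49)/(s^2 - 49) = (s + 7)/(s - 7)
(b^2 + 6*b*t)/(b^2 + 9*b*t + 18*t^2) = b/(b + 3*t)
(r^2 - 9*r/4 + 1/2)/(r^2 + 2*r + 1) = (4*r^2 - 9*r + 2)/(4*(r^2 + 2*r + 1))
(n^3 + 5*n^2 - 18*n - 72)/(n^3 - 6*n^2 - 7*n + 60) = (n + 6)/(n - 5)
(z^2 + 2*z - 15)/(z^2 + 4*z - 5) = (z - 3)/(z - 1)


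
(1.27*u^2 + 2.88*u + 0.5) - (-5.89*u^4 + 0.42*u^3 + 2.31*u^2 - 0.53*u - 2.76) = 5.89*u^4 - 0.42*u^3 - 1.04*u^2 + 3.41*u + 3.26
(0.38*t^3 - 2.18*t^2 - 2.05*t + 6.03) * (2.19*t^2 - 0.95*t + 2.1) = 0.8322*t^5 - 5.1352*t^4 - 1.6205*t^3 + 10.5752*t^2 - 10.0335*t + 12.663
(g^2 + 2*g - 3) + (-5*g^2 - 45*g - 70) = -4*g^2 - 43*g - 73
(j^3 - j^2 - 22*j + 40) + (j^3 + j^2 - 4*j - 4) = 2*j^3 - 26*j + 36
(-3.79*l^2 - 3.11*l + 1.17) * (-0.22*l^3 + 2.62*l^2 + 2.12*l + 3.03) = 0.8338*l^5 - 9.2456*l^4 - 16.4404*l^3 - 15.0115*l^2 - 6.9429*l + 3.5451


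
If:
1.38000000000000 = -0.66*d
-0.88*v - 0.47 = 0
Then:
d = -2.09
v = -0.53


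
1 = 1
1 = 1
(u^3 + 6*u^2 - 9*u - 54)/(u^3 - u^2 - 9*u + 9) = (u + 6)/(u - 1)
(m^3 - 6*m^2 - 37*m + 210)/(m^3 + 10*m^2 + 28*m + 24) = (m^2 - 12*m + 35)/(m^2 + 4*m + 4)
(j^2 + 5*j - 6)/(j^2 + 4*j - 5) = (j + 6)/(j + 5)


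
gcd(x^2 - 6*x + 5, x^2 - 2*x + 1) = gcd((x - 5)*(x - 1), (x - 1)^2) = x - 1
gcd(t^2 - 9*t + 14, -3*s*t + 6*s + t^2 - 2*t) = t - 2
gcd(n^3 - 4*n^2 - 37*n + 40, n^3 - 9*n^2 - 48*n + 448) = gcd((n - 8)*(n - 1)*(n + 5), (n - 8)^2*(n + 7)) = n - 8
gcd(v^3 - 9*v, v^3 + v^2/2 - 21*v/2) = v^2 - 3*v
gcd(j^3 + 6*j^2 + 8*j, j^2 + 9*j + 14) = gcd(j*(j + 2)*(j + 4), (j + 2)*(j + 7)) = j + 2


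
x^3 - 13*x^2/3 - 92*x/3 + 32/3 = (x - 8)*(x - 1/3)*(x + 4)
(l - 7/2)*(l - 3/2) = l^2 - 5*l + 21/4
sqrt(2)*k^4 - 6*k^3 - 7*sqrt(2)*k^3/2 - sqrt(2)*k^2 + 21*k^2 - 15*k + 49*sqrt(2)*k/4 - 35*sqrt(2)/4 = (k - 5/2)*(k - 1)*(k - 7*sqrt(2)/2)*(sqrt(2)*k + 1)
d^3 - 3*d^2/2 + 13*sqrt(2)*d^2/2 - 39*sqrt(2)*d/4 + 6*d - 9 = (d - 3/2)*(d + sqrt(2)/2)*(d + 6*sqrt(2))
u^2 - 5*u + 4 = (u - 4)*(u - 1)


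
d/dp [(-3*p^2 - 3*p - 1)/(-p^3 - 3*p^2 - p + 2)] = (-3*p^4 - 6*p^3 - 9*p^2 - 18*p - 7)/(p^6 + 6*p^5 + 11*p^4 + 2*p^3 - 11*p^2 - 4*p + 4)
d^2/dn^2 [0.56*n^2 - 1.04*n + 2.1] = 1.12000000000000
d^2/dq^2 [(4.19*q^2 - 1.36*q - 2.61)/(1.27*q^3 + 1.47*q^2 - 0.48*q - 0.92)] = (13.516102*q^6 - 13.161264*q^5 - 50.424588*q^4 - 11.0462319999999*q^3 - 9.36230999999999*q^2 - 18.283032*q + 0.0317680000000025)/(2.048383*q^9 + 7.112889*q^8 + 5.910453*q^7 - 6.651753*q^6 - 12.53916*q^5 - 1.583028*q^4 + 7.009104*q^3 + 3.09672*q^2 - 1.218816*q - 0.778688)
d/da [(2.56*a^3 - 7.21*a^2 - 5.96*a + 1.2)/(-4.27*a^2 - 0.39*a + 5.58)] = (-10.9312*a^4 - 1.9968*a^3 + 20.2171*a^2 - 70.2156*a - 32.7888)/(18.2329*a^4 + 3.3306*a^3 - 47.5011*a^2 - 4.3524*a + 31.1364)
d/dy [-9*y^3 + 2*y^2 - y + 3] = -27*y^2 + 4*y - 1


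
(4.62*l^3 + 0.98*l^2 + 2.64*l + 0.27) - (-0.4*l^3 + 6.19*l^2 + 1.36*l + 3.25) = 5.02*l^3 - 5.21*l^2 + 1.28*l - 2.98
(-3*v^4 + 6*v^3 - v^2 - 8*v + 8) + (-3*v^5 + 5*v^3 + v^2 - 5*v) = -3*v^5 - 3*v^4 + 11*v^3 - 13*v + 8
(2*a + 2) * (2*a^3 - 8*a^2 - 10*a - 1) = 4*a^4 - 12*a^3 - 36*a^2 - 22*a - 2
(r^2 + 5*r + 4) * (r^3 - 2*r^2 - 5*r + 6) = r^5 + 3*r^4 - 11*r^3 - 27*r^2 + 10*r + 24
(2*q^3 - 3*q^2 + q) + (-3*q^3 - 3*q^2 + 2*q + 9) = -q^3 - 6*q^2 + 3*q + 9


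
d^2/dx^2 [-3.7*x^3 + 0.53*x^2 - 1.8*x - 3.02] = 1.06 - 22.2*x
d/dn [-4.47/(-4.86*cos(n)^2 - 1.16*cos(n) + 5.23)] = (43.4484*cos(n) + 5.1852)*sin(n)/(4.86*cos(n)^2 + 1.16*cos(n) - 5.23)^2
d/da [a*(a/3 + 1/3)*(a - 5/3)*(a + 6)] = 4*a^3/3 + 16*a^2/3 - 34*a/9 - 10/3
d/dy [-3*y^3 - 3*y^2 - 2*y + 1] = -9*y^2 - 6*y - 2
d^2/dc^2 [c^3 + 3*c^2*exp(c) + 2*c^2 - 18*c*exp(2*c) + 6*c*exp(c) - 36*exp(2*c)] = 3*c^2*exp(c) - 72*c*exp(2*c) + 18*c*exp(c) + 6*c - 216*exp(2*c) + 18*exp(c) + 4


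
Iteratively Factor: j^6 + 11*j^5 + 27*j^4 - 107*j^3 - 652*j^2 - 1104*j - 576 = (j + 4)*(j^5 + 7*j^4 - j^3 - 103*j^2 - 240*j - 144) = (j + 3)*(j + 4)*(j^4 + 4*j^3 - 13*j^2 - 64*j - 48) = (j - 4)*(j + 3)*(j + 4)*(j^3 + 8*j^2 + 19*j + 12) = (j - 4)*(j + 3)^2*(j + 4)*(j^2 + 5*j + 4) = (j - 4)*(j + 3)^2*(j + 4)^2*(j + 1)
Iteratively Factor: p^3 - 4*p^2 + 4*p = (p)*(p^2 - 4*p + 4) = p*(p - 2)*(p - 2)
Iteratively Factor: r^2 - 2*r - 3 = (r + 1)*(r - 3)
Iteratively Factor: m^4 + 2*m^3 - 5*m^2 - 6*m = (m + 3)*(m^3 - m^2 - 2*m) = m*(m + 3)*(m^2 - m - 2) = m*(m - 2)*(m + 3)*(m + 1)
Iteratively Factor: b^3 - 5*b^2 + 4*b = (b - 1)*(b^2 - 4*b) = b*(b - 1)*(b - 4)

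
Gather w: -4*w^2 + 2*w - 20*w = -4*w^2 - 18*w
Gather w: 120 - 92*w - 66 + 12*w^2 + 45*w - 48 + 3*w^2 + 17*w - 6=15*w^2 - 30*w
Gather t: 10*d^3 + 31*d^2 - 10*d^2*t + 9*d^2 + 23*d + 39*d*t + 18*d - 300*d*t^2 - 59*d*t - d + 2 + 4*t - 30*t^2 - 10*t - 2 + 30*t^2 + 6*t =10*d^3 + 40*d^2 - 300*d*t^2 + 40*d + t*(-10*d^2 - 20*d)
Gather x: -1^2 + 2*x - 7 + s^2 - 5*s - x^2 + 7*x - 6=s^2 - 5*s - x^2 + 9*x - 14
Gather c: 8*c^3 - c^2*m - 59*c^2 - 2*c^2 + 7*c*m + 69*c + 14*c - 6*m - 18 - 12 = 8*c^3 + c^2*(-m - 61) + c*(7*m + 83) - 6*m - 30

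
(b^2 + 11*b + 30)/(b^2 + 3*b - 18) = (b + 5)/(b - 3)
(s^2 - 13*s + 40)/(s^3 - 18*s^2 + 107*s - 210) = (s - 8)/(s^2 - 13*s + 42)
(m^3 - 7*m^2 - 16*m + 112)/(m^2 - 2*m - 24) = (m^2 - 11*m + 28)/(m - 6)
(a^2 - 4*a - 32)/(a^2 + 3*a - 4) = (a - 8)/(a - 1)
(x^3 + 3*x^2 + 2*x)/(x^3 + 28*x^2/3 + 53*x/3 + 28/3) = 3*x*(x + 2)/(3*x^2 + 25*x + 28)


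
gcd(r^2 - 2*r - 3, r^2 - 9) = r - 3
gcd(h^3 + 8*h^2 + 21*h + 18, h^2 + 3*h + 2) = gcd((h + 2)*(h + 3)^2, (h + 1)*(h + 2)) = h + 2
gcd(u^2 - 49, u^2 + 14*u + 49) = u + 7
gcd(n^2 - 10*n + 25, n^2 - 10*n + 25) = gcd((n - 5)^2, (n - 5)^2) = n^2 - 10*n + 25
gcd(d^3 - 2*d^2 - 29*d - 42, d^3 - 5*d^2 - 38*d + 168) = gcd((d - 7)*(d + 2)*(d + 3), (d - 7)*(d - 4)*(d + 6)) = d - 7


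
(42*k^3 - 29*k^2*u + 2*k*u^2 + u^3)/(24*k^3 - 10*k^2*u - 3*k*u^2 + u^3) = (-21*k^2 + 4*k*u + u^2)/(-12*k^2 - k*u + u^2)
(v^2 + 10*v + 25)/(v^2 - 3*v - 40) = (v + 5)/(v - 8)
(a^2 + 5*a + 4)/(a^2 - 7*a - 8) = (a + 4)/(a - 8)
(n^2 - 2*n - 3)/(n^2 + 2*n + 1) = (n - 3)/(n + 1)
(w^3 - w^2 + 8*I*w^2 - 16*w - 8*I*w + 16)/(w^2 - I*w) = (w^3 + w^2*(-1 + 8*I) - 8*w*(2 + I) + 16)/(w*(w - I))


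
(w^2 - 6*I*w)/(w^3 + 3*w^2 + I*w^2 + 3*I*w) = (w - 6*I)/(w^2 + w*(3 + I) + 3*I)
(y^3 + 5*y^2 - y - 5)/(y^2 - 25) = (y^2 - 1)/(y - 5)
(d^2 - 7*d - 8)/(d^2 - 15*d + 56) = (d + 1)/(d - 7)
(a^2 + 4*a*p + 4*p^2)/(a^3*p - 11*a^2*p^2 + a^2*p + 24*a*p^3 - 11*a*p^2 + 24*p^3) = (a^2 + 4*a*p + 4*p^2)/(p*(a^3 - 11*a^2*p + a^2 + 24*a*p^2 - 11*a*p + 24*p^2))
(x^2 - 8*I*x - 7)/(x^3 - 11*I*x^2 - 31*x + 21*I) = 1/(x - 3*I)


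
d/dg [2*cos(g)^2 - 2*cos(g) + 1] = 2*sin(g) - 2*sin(2*g)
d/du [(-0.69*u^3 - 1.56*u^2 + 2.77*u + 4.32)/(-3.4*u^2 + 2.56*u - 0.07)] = (2.346*u^4 - 3.5328*u^3 + 5.5693*u^2 + 29.5944*u - 11.2531)/(11.56*u^4 - 17.408*u^3 + 7.0296*u^2 - 0.3584*u + 0.0049)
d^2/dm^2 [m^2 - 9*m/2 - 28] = 2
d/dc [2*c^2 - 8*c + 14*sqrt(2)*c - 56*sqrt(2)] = 4*c - 8 + 14*sqrt(2)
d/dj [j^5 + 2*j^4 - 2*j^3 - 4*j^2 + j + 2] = 5*j^4 + 8*j^3 - 6*j^2 - 8*j + 1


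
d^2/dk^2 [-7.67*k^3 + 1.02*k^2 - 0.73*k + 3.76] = 2.04 - 46.02*k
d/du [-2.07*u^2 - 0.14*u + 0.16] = -4.14*u - 0.14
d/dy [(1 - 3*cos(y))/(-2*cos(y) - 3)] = -11*sin(y)/(2*cos(y) + 3)^2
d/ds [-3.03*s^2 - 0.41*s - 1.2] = -6.06*s - 0.41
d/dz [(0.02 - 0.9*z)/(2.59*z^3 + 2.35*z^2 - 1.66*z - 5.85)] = (4.662*z^3 + 1.9596*z^2 - 0.0940000000000001*z + 5.2982)/(6.7081*z^6 + 12.173*z^5 - 3.0763*z^4 - 38.105*z^3 - 24.7394*z^2 + 19.422*z + 34.2225)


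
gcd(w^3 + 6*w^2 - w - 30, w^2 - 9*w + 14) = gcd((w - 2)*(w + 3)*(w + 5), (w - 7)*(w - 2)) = w - 2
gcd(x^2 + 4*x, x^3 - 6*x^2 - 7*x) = x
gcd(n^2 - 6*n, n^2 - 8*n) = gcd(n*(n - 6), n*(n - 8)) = n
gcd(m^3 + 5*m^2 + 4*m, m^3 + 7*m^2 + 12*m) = m^2 + 4*m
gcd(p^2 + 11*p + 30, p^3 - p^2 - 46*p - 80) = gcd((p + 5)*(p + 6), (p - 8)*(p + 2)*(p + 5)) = p + 5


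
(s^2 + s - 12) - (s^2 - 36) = s + 24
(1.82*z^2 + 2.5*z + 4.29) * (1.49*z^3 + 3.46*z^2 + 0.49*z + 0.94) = 2.7118*z^5 + 10.0222*z^4 + 15.9339*z^3 + 17.7792*z^2 + 4.4521*z + 4.0326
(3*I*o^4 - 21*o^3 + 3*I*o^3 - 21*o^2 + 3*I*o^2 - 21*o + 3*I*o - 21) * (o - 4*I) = 3*I*o^5 - 9*o^4 + 3*I*o^4 - 9*o^3 + 87*I*o^3 - 9*o^2 + 87*I*o^2 - 9*o + 84*I*o + 84*I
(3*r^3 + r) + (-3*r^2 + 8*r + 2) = 3*r^3 - 3*r^2 + 9*r + 2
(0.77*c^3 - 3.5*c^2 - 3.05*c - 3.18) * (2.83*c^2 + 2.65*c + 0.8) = 2.1791*c^5 - 7.8645*c^4 - 17.2905*c^3 - 19.8819*c^2 - 10.867*c - 2.544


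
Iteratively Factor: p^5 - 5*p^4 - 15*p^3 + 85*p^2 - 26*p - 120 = (p - 2)*(p^4 - 3*p^3 - 21*p^2 + 43*p + 60) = (p - 2)*(p + 1)*(p^3 - 4*p^2 - 17*p + 60) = (p - 3)*(p - 2)*(p + 1)*(p^2 - p - 20) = (p - 3)*(p - 2)*(p + 1)*(p + 4)*(p - 5)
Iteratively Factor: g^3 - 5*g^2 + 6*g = (g - 3)*(g^2 - 2*g) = g*(g - 3)*(g - 2)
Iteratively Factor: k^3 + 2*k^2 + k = (k + 1)*(k^2 + k) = k*(k + 1)*(k + 1)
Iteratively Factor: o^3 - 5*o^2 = (o)*(o^2 - 5*o) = o*(o - 5)*(o)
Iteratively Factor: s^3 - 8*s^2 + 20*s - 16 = (s - 2)*(s^2 - 6*s + 8) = (s - 2)^2*(s - 4)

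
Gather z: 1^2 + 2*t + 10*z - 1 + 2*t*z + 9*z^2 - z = 2*t + 9*z^2 + z*(2*t + 9)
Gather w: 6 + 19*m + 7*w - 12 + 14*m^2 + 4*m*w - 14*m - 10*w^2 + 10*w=14*m^2 + 5*m - 10*w^2 + w*(4*m + 17) - 6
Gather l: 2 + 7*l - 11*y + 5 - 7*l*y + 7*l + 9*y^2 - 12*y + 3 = l*(14 - 7*y) + 9*y^2 - 23*y + 10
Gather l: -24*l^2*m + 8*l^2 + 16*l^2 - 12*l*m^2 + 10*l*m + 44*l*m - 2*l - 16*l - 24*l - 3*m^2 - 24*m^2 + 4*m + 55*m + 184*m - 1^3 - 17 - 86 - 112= l^2*(24 - 24*m) + l*(-12*m^2 + 54*m - 42) - 27*m^2 + 243*m - 216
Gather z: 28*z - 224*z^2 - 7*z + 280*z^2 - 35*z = 56*z^2 - 14*z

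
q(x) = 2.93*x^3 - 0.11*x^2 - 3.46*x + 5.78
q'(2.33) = 43.75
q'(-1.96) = 30.74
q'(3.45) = 100.40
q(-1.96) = -9.92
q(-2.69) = -42.74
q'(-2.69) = 60.74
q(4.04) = 183.21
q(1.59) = 11.78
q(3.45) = 112.85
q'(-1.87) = 27.69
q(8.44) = 1730.29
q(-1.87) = -7.29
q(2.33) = 34.18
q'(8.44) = 620.83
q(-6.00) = -610.30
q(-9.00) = -2107.96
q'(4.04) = 139.12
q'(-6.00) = 314.30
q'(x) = 8.79*x^2 - 0.22*x - 3.46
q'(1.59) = 18.41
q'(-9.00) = 710.51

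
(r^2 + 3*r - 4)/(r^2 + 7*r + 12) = (r - 1)/(r + 3)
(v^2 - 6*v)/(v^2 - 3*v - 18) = v/(v + 3)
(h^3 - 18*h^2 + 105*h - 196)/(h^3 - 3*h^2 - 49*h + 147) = (h^2 - 11*h + 28)/(h^2 + 4*h - 21)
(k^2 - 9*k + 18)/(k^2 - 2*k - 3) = (k - 6)/(k + 1)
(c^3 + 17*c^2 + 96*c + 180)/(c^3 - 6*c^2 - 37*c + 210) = (c^2 + 11*c + 30)/(c^2 - 12*c + 35)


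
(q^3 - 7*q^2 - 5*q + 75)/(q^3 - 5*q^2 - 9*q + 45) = (q - 5)/(q - 3)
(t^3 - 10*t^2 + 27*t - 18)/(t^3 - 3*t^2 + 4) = (t^3 - 10*t^2 + 27*t - 18)/(t^3 - 3*t^2 + 4)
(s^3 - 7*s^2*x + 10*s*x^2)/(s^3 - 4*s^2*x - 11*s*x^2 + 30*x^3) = s/(s + 3*x)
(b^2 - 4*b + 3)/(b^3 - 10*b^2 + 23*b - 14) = (b - 3)/(b^2 - 9*b + 14)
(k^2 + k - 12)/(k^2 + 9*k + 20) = (k - 3)/(k + 5)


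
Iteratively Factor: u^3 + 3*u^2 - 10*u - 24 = (u + 4)*(u^2 - u - 6) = (u - 3)*(u + 4)*(u + 2)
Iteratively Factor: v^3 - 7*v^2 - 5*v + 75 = (v - 5)*(v^2 - 2*v - 15) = (v - 5)*(v + 3)*(v - 5)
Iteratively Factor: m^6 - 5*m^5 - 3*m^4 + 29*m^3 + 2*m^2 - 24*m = (m - 3)*(m^5 - 2*m^4 - 9*m^3 + 2*m^2 + 8*m) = (m - 3)*(m + 1)*(m^4 - 3*m^3 - 6*m^2 + 8*m) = (m - 3)*(m - 1)*(m + 1)*(m^3 - 2*m^2 - 8*m) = m*(m - 3)*(m - 1)*(m + 1)*(m^2 - 2*m - 8) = m*(m - 4)*(m - 3)*(m - 1)*(m + 1)*(m + 2)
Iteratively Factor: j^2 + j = (j + 1)*(j)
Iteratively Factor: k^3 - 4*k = (k - 2)*(k^2 + 2*k) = (k - 2)*(k + 2)*(k)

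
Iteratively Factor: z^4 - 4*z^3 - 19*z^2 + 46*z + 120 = (z - 4)*(z^3 - 19*z - 30) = (z - 5)*(z - 4)*(z^2 + 5*z + 6) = (z - 5)*(z - 4)*(z + 2)*(z + 3)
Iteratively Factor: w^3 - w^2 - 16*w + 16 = (w + 4)*(w^2 - 5*w + 4) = (w - 1)*(w + 4)*(w - 4)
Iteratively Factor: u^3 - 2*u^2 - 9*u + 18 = (u - 3)*(u^2 + u - 6) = (u - 3)*(u - 2)*(u + 3)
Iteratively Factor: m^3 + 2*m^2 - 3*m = (m - 1)*(m^2 + 3*m) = (m - 1)*(m + 3)*(m)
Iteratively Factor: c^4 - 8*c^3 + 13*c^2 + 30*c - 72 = (c - 3)*(c^3 - 5*c^2 - 2*c + 24) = (c - 3)^2*(c^2 - 2*c - 8) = (c - 4)*(c - 3)^2*(c + 2)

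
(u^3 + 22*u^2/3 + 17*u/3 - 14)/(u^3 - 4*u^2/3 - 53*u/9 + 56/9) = 3*(u + 6)/(3*u - 8)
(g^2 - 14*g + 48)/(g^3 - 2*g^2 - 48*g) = (g - 6)/(g*(g + 6))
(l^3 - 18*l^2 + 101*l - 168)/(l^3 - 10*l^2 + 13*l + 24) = (l - 7)/(l + 1)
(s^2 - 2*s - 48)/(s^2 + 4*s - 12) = (s - 8)/(s - 2)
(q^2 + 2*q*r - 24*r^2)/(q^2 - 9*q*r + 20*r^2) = (q + 6*r)/(q - 5*r)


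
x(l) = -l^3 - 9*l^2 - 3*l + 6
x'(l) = -3*l^2 - 18*l - 3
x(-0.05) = 6.13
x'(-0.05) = -2.11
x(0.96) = -6.06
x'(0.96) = -23.04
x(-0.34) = 6.02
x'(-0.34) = 2.77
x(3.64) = -172.39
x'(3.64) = -108.27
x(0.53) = 1.73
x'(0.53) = -13.38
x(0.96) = -6.06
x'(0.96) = -23.04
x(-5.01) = -79.12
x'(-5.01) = 11.88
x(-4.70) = -74.89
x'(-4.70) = 15.33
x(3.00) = -111.00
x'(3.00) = -84.00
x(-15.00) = 1401.00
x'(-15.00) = -408.00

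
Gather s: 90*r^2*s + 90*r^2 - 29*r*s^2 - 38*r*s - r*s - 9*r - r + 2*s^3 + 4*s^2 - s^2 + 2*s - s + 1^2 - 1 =90*r^2 - 10*r + 2*s^3 + s^2*(3 - 29*r) + s*(90*r^2 - 39*r + 1)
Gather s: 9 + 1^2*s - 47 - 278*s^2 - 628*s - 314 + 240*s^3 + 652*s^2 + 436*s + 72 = 240*s^3 + 374*s^2 - 191*s - 280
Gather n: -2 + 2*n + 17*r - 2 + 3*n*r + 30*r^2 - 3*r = n*(3*r + 2) + 30*r^2 + 14*r - 4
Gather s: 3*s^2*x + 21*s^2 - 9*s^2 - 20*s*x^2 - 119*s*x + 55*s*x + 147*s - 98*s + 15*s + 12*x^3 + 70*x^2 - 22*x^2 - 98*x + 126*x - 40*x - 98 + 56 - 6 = s^2*(3*x + 12) + s*(-20*x^2 - 64*x + 64) + 12*x^3 + 48*x^2 - 12*x - 48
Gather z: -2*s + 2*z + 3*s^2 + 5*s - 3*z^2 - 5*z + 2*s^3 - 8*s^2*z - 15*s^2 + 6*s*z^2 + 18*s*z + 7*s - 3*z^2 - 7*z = 2*s^3 - 12*s^2 + 10*s + z^2*(6*s - 6) + z*(-8*s^2 + 18*s - 10)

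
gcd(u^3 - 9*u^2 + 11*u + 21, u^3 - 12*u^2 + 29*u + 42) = u^2 - 6*u - 7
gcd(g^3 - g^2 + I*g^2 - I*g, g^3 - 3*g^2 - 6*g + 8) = g - 1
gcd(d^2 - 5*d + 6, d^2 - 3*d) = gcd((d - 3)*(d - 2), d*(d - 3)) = d - 3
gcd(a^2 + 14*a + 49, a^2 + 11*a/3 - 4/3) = 1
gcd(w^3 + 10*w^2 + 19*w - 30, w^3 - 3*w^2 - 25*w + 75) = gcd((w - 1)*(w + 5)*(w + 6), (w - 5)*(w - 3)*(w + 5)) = w + 5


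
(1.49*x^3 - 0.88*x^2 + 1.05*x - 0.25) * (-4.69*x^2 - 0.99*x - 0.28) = -6.9881*x^5 + 2.6521*x^4 - 4.4705*x^3 + 0.3794*x^2 - 0.0465*x + 0.07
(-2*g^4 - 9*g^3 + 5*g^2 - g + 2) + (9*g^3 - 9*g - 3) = -2*g^4 + 5*g^2 - 10*g - 1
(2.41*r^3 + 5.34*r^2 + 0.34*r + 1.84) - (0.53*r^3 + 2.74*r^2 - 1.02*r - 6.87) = 1.88*r^3 + 2.6*r^2 + 1.36*r + 8.71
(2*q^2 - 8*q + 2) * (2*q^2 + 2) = 4*q^4 - 16*q^3 + 8*q^2 - 16*q + 4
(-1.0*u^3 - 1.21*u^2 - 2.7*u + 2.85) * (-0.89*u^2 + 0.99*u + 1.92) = 0.89*u^5 + 0.0869*u^4 - 0.7149*u^3 - 7.5327*u^2 - 2.3625*u + 5.472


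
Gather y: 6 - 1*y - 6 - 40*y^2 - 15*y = -40*y^2 - 16*y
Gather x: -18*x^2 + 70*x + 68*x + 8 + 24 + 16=-18*x^2 + 138*x + 48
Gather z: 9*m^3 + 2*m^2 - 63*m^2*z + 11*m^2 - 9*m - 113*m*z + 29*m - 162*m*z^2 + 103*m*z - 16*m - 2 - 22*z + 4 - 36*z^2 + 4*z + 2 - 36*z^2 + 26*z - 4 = 9*m^3 + 13*m^2 + 4*m + z^2*(-162*m - 72) + z*(-63*m^2 - 10*m + 8)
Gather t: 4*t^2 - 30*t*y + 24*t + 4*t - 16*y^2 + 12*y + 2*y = 4*t^2 + t*(28 - 30*y) - 16*y^2 + 14*y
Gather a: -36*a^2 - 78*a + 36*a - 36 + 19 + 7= -36*a^2 - 42*a - 10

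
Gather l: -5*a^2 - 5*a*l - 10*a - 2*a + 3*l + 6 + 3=-5*a^2 - 12*a + l*(3 - 5*a) + 9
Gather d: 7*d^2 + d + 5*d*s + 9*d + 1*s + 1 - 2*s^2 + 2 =7*d^2 + d*(5*s + 10) - 2*s^2 + s + 3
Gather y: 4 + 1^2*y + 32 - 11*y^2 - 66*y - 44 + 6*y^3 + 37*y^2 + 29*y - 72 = 6*y^3 + 26*y^2 - 36*y - 80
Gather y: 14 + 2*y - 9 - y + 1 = y + 6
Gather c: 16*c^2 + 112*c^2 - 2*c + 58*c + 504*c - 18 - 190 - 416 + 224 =128*c^2 + 560*c - 400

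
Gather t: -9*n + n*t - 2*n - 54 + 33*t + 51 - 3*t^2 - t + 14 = -11*n - 3*t^2 + t*(n + 32) + 11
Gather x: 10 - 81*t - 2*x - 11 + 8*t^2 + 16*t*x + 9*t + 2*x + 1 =8*t^2 + 16*t*x - 72*t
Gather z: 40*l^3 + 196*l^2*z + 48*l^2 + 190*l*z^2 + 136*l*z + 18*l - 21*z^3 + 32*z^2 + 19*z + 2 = 40*l^3 + 48*l^2 + 18*l - 21*z^3 + z^2*(190*l + 32) + z*(196*l^2 + 136*l + 19) + 2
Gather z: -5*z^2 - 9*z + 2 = -5*z^2 - 9*z + 2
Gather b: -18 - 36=-54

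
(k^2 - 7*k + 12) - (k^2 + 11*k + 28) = -18*k - 16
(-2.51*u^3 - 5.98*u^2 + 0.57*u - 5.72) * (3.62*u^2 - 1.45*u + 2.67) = -9.0862*u^5 - 18.0081*u^4 + 4.0327*u^3 - 37.4995*u^2 + 9.8159*u - 15.2724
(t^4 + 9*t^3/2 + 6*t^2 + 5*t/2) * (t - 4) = t^5 + t^4/2 - 12*t^3 - 43*t^2/2 - 10*t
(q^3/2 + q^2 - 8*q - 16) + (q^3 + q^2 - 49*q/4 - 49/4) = 3*q^3/2 + 2*q^2 - 81*q/4 - 113/4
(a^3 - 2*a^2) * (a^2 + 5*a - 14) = a^5 + 3*a^4 - 24*a^3 + 28*a^2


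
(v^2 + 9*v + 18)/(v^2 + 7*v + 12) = (v + 6)/(v + 4)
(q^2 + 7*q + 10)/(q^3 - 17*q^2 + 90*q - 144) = (q^2 + 7*q + 10)/(q^3 - 17*q^2 + 90*q - 144)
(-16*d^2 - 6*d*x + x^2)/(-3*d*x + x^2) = (16*d^2 + 6*d*x - x^2)/(x*(3*d - x))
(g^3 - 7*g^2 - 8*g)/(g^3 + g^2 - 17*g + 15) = g*(g^2 - 7*g - 8)/(g^3 + g^2 - 17*g + 15)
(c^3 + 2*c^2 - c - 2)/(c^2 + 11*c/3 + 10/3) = 3*(c^2 - 1)/(3*c + 5)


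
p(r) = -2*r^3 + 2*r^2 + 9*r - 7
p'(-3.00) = -57.00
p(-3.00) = 38.00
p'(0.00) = 9.00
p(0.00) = -7.00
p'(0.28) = 9.65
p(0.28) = -4.37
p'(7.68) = -314.17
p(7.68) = -725.88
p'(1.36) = 3.34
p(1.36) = 3.91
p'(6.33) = -206.09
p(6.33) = -377.16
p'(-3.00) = -57.00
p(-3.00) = 38.00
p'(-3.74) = -89.89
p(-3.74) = 91.94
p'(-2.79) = -48.86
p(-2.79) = 26.89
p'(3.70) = -58.34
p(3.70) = -47.63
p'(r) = -6*r^2 + 4*r + 9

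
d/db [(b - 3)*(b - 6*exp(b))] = b - (b - 3)*(6*exp(b) - 1) - 6*exp(b)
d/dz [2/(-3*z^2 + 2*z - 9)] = 4*(3*z - 1)/(3*z^2 - 2*z + 9)^2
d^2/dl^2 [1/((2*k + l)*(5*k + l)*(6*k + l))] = 2*(1924*k^4 + 1848*k^3*l + 663*k^2*l^2 + 104*k*l^3 + 6*l^4)/(216000*k^9 + 561600*k^8*l + 627120*k^7*l^2 + 394768*k^6*l^3 + 154596*k^5*l^4 + 39156*k^4*l^5 + 6433*k^3*l^6 + 663*k^2*l^7 + 39*k*l^8 + l^9)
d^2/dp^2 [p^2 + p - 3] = 2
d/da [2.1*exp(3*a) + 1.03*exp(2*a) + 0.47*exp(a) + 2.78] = (6.3*exp(2*a) + 2.06*exp(a) + 0.47)*exp(a)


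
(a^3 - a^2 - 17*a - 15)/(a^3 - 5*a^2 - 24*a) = (a^2 - 4*a - 5)/(a*(a - 8))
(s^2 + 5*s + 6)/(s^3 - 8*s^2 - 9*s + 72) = (s + 2)/(s^2 - 11*s + 24)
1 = 1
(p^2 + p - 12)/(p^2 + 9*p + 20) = (p - 3)/(p + 5)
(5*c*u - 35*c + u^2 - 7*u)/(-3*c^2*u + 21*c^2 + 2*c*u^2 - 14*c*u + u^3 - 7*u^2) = (5*c + u)/(-3*c^2 + 2*c*u + u^2)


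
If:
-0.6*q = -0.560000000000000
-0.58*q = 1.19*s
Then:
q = 0.93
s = -0.45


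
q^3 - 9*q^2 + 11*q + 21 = (q - 7)*(q - 3)*(q + 1)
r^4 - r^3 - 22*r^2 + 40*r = r*(r - 4)*(r - 2)*(r + 5)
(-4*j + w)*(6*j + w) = -24*j^2 + 2*j*w + w^2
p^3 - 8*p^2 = p^2*(p - 8)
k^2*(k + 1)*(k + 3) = k^4 + 4*k^3 + 3*k^2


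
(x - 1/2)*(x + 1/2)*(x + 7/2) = x^3 + 7*x^2/2 - x/4 - 7/8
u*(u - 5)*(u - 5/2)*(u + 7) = u^4 - u^3/2 - 40*u^2 + 175*u/2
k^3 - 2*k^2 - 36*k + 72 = (k - 6)*(k - 2)*(k + 6)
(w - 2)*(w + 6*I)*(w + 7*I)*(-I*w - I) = -I*w^4 + 13*w^3 + I*w^3 - 13*w^2 + 44*I*w^2 - 26*w - 42*I*w - 84*I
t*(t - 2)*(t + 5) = t^3 + 3*t^2 - 10*t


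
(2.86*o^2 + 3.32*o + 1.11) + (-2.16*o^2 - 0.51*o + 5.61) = 0.7*o^2 + 2.81*o + 6.72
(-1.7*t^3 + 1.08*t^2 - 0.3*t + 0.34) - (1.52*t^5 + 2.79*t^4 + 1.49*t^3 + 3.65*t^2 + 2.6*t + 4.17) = -1.52*t^5 - 2.79*t^4 - 3.19*t^3 - 2.57*t^2 - 2.9*t - 3.83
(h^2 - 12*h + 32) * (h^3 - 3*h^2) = h^5 - 15*h^4 + 68*h^3 - 96*h^2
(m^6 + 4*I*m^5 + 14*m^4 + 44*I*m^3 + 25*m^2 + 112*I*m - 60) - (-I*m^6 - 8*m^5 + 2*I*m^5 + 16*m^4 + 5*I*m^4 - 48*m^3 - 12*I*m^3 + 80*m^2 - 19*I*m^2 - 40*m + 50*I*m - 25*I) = m^6 + I*m^6 + 8*m^5 + 2*I*m^5 - 2*m^4 - 5*I*m^4 + 48*m^3 + 56*I*m^3 - 55*m^2 + 19*I*m^2 + 40*m + 62*I*m - 60 + 25*I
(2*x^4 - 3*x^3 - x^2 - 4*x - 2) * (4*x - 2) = 8*x^5 - 16*x^4 + 2*x^3 - 14*x^2 + 4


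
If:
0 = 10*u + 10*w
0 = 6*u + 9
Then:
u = -3/2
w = 3/2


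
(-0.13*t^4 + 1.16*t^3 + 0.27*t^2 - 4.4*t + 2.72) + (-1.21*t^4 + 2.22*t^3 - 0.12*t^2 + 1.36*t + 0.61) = -1.34*t^4 + 3.38*t^3 + 0.15*t^2 - 3.04*t + 3.33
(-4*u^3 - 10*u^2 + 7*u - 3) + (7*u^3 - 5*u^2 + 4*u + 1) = 3*u^3 - 15*u^2 + 11*u - 2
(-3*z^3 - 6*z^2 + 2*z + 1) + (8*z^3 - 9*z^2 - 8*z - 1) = 5*z^3 - 15*z^2 - 6*z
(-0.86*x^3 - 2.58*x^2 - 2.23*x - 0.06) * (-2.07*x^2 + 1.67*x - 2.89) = 1.7802*x^5 + 3.9044*x^4 + 2.7929*x^3 + 3.8563*x^2 + 6.3445*x + 0.1734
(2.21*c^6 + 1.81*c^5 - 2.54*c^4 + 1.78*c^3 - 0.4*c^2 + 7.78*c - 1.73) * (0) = 0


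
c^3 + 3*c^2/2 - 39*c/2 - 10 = (c - 4)*(c + 1/2)*(c + 5)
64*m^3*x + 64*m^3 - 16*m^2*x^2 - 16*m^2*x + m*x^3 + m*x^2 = (-8*m + x)^2*(m*x + m)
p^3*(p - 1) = p^4 - p^3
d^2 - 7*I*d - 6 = (d - 6*I)*(d - I)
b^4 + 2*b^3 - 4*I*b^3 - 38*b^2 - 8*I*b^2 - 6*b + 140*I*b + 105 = (b - 5)*(b + 7)*(b - 3*I)*(b - I)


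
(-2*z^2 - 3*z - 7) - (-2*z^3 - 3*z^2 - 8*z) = 2*z^3 + z^2 + 5*z - 7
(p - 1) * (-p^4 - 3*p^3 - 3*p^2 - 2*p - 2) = -p^5 - 2*p^4 + p^2 + 2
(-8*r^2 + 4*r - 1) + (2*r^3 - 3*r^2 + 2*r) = 2*r^3 - 11*r^2 + 6*r - 1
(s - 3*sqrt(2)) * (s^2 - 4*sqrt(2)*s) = s^3 - 7*sqrt(2)*s^2 + 24*s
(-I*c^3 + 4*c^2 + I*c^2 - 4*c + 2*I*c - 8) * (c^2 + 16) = -I*c^5 + 4*c^4 + I*c^4 - 4*c^3 - 14*I*c^3 + 56*c^2 + 16*I*c^2 - 64*c + 32*I*c - 128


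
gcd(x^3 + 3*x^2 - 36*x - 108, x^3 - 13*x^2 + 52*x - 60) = x - 6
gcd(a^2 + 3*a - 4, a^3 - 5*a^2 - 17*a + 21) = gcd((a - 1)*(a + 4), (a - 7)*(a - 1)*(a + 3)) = a - 1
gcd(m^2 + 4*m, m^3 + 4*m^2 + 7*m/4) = m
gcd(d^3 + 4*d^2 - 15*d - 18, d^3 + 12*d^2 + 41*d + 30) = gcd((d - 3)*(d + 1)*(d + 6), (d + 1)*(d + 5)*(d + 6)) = d^2 + 7*d + 6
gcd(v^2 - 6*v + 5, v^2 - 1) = v - 1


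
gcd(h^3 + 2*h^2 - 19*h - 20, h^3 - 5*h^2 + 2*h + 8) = h^2 - 3*h - 4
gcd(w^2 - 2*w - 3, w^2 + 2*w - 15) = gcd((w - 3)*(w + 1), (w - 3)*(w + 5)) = w - 3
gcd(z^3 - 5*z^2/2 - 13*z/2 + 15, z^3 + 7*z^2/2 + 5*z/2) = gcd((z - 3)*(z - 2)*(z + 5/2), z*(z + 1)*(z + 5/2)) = z + 5/2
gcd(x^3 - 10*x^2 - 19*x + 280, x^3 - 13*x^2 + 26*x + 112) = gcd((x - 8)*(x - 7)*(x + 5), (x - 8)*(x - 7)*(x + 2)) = x^2 - 15*x + 56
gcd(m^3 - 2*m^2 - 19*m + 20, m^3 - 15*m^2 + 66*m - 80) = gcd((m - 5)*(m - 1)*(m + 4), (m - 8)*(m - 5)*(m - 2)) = m - 5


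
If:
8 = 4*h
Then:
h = 2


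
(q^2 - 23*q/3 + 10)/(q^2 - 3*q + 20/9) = 3*(q - 6)/(3*q - 4)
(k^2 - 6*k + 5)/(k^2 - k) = (k - 5)/k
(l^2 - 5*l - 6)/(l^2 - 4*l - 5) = (l - 6)/(l - 5)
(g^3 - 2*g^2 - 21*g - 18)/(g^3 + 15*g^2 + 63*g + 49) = (g^2 - 3*g - 18)/(g^2 + 14*g + 49)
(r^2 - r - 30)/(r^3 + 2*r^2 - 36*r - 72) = (r + 5)/(r^2 + 8*r + 12)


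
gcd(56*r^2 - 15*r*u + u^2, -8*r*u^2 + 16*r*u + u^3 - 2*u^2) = 8*r - u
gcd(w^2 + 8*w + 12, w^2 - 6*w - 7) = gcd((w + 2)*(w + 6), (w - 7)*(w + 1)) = 1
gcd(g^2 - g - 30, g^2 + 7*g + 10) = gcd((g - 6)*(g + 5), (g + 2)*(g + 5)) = g + 5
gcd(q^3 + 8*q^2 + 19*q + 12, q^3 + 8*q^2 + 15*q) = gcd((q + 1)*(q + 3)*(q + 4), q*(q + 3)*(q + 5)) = q + 3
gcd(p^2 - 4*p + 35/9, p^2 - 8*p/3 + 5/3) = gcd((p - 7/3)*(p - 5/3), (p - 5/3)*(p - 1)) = p - 5/3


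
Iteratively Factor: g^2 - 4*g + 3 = (g - 1)*(g - 3)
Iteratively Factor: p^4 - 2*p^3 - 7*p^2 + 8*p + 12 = (p - 3)*(p^3 + p^2 - 4*p - 4) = (p - 3)*(p + 2)*(p^2 - p - 2) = (p - 3)*(p - 2)*(p + 2)*(p + 1)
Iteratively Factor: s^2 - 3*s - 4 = (s + 1)*(s - 4)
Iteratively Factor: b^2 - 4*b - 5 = (b + 1)*(b - 5)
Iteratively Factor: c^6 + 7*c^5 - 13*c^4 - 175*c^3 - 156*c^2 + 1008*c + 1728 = (c + 4)*(c^5 + 3*c^4 - 25*c^3 - 75*c^2 + 144*c + 432) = (c - 4)*(c + 4)*(c^4 + 7*c^3 + 3*c^2 - 63*c - 108) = (c - 4)*(c + 3)*(c + 4)*(c^3 + 4*c^2 - 9*c - 36) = (c - 4)*(c - 3)*(c + 3)*(c + 4)*(c^2 + 7*c + 12) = (c - 4)*(c - 3)*(c + 3)*(c + 4)^2*(c + 3)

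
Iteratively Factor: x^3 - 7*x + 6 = (x - 2)*(x^2 + 2*x - 3) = (x - 2)*(x - 1)*(x + 3)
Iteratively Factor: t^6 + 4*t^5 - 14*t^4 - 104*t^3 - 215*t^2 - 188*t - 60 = (t - 5)*(t^5 + 9*t^4 + 31*t^3 + 51*t^2 + 40*t + 12) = (t - 5)*(t + 2)*(t^4 + 7*t^3 + 17*t^2 + 17*t + 6) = (t - 5)*(t + 2)^2*(t^3 + 5*t^2 + 7*t + 3) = (t - 5)*(t + 1)*(t + 2)^2*(t^2 + 4*t + 3) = (t - 5)*(t + 1)^2*(t + 2)^2*(t + 3)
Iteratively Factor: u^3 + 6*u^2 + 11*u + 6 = (u + 2)*(u^2 + 4*u + 3) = (u + 2)*(u + 3)*(u + 1)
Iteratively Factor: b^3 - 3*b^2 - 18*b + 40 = (b - 2)*(b^2 - b - 20) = (b - 5)*(b - 2)*(b + 4)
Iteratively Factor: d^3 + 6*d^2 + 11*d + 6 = (d + 3)*(d^2 + 3*d + 2) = (d + 2)*(d + 3)*(d + 1)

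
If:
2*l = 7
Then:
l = 7/2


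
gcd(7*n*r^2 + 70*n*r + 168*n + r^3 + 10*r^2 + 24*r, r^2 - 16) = r + 4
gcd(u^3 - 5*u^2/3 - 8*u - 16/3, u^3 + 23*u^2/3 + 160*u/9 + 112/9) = u + 4/3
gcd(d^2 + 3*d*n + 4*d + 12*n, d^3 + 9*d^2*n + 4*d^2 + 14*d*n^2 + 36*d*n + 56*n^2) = d + 4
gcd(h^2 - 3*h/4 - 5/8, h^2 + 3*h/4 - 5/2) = h - 5/4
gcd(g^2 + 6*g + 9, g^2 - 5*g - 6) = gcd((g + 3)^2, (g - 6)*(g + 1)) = 1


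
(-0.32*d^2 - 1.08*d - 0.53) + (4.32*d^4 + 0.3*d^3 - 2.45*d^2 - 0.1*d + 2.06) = 4.32*d^4 + 0.3*d^3 - 2.77*d^2 - 1.18*d + 1.53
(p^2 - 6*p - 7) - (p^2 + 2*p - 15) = 8 - 8*p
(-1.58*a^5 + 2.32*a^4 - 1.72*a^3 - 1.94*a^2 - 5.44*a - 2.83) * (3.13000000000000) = -4.9454*a^5 + 7.2616*a^4 - 5.3836*a^3 - 6.0722*a^2 - 17.0272*a - 8.8579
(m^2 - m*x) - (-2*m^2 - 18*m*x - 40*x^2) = 3*m^2 + 17*m*x + 40*x^2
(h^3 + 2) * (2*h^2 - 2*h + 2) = 2*h^5 - 2*h^4 + 2*h^3 + 4*h^2 - 4*h + 4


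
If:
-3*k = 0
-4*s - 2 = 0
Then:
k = 0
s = -1/2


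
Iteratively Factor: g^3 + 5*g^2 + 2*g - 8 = (g + 4)*(g^2 + g - 2) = (g + 2)*(g + 4)*(g - 1)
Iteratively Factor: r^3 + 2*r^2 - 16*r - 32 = (r - 4)*(r^2 + 6*r + 8) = (r - 4)*(r + 4)*(r + 2)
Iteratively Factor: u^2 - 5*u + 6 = (u - 2)*(u - 3)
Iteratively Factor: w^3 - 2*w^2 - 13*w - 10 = (w + 2)*(w^2 - 4*w - 5) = (w + 1)*(w + 2)*(w - 5)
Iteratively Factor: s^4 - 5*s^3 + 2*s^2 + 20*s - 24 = (s - 3)*(s^3 - 2*s^2 - 4*s + 8) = (s - 3)*(s - 2)*(s^2 - 4) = (s - 3)*(s - 2)^2*(s + 2)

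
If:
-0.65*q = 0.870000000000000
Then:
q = -1.34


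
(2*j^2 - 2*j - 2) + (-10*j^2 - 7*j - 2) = -8*j^2 - 9*j - 4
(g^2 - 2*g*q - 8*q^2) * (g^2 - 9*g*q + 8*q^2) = g^4 - 11*g^3*q + 18*g^2*q^2 + 56*g*q^3 - 64*q^4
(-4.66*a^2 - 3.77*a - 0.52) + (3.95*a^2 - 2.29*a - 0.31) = -0.71*a^2 - 6.06*a - 0.83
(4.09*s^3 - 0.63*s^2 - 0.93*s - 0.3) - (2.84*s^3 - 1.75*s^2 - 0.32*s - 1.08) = 1.25*s^3 + 1.12*s^2 - 0.61*s + 0.78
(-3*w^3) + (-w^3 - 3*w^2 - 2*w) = -4*w^3 - 3*w^2 - 2*w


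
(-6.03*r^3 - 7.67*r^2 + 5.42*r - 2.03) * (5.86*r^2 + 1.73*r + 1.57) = -35.3358*r^5 - 55.3781*r^4 + 9.025*r^3 - 14.5611*r^2 + 4.9975*r - 3.1871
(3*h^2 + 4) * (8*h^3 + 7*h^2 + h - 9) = 24*h^5 + 21*h^4 + 35*h^3 + h^2 + 4*h - 36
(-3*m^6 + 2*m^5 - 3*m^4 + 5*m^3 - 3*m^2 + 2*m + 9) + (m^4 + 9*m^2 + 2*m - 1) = -3*m^6 + 2*m^5 - 2*m^4 + 5*m^3 + 6*m^2 + 4*m + 8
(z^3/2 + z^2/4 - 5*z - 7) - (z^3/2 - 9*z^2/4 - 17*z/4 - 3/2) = 5*z^2/2 - 3*z/4 - 11/2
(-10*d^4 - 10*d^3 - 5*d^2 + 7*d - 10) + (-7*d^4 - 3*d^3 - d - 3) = -17*d^4 - 13*d^3 - 5*d^2 + 6*d - 13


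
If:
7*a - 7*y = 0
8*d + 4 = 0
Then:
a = y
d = -1/2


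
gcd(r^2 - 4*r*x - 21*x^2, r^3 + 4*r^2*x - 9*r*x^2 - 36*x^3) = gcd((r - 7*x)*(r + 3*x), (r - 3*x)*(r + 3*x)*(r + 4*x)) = r + 3*x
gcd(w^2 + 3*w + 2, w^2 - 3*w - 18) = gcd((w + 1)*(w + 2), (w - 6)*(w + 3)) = 1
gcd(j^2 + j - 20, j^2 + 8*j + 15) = j + 5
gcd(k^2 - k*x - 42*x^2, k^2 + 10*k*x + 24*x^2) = k + 6*x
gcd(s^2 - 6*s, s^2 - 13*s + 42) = s - 6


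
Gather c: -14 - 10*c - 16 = -10*c - 30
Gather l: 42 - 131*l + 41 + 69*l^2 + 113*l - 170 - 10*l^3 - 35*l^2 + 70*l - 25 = -10*l^3 + 34*l^2 + 52*l - 112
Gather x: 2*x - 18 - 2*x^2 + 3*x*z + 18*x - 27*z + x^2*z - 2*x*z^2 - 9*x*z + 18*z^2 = x^2*(z - 2) + x*(-2*z^2 - 6*z + 20) + 18*z^2 - 27*z - 18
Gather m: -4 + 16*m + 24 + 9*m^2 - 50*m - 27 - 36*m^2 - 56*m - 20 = -27*m^2 - 90*m - 27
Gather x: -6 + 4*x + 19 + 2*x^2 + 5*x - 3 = 2*x^2 + 9*x + 10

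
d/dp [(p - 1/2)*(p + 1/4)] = 2*p - 1/4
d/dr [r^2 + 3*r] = 2*r + 3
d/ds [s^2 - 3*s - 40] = 2*s - 3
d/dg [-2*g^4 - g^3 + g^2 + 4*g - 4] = -8*g^3 - 3*g^2 + 2*g + 4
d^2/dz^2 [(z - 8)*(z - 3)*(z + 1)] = 6*z - 20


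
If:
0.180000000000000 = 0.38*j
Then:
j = 0.47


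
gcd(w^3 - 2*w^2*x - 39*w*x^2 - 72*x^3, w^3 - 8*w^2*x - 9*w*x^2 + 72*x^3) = -w^2 + 5*w*x + 24*x^2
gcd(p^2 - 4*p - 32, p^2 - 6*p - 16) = p - 8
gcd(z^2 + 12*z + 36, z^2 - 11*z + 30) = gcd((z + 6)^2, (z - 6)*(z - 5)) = 1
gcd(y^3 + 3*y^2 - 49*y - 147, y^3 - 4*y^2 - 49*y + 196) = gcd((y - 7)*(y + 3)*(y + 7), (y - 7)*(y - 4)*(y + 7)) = y^2 - 49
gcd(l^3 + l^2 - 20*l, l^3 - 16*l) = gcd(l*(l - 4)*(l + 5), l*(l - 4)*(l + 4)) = l^2 - 4*l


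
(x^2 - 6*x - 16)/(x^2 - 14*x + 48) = (x + 2)/(x - 6)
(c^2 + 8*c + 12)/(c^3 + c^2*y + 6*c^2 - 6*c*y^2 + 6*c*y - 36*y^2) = (-c - 2)/(-c^2 - c*y + 6*y^2)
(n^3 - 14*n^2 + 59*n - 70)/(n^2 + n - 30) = (n^2 - 9*n + 14)/(n + 6)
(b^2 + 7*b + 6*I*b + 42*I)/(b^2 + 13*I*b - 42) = (b + 7)/(b + 7*I)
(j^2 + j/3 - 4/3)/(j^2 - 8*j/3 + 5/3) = (3*j + 4)/(3*j - 5)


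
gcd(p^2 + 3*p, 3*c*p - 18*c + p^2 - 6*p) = 1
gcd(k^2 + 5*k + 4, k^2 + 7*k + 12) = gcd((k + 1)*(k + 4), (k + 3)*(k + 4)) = k + 4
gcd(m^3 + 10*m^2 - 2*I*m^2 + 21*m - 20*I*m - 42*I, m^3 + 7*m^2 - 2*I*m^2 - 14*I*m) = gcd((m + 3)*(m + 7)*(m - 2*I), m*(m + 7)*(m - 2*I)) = m^2 + m*(7 - 2*I) - 14*I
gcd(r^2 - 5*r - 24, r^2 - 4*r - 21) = r + 3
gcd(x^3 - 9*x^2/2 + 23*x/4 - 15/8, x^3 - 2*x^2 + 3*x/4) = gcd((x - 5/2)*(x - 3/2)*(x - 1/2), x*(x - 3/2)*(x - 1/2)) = x^2 - 2*x + 3/4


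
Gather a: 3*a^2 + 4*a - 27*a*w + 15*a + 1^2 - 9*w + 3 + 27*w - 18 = 3*a^2 + a*(19 - 27*w) + 18*w - 14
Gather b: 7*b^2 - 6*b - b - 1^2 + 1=7*b^2 - 7*b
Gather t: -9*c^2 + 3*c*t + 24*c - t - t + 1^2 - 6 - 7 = -9*c^2 + 24*c + t*(3*c - 2) - 12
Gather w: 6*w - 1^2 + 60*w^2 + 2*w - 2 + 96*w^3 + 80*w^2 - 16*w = 96*w^3 + 140*w^2 - 8*w - 3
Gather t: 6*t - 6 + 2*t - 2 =8*t - 8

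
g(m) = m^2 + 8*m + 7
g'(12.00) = 32.00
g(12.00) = 247.00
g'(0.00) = 8.00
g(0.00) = 7.00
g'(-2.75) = 2.50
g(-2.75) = -7.44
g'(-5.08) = -2.16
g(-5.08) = -7.83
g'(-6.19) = -4.38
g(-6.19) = -4.20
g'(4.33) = 16.66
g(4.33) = 60.39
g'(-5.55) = -3.10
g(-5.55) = -6.60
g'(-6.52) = -5.04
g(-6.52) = -2.65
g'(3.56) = 15.12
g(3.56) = 48.15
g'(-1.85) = 4.30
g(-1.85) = -4.38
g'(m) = 2*m + 8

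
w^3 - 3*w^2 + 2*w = w*(w - 2)*(w - 1)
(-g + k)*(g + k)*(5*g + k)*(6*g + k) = -30*g^4 - 11*g^3*k + 29*g^2*k^2 + 11*g*k^3 + k^4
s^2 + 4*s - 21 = (s - 3)*(s + 7)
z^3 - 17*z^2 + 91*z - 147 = (z - 7)^2*(z - 3)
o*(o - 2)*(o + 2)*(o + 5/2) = o^4 + 5*o^3/2 - 4*o^2 - 10*o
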